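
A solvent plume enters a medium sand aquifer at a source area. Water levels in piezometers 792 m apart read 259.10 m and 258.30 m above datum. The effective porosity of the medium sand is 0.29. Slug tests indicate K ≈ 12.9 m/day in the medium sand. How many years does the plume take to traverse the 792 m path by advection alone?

48.3

Hydraulic gradient i = (259.10 − 258.30) / 792 = 0.8 / 792 = 0.001010.
Darcy flux q = K · i = 12.90 × 0.001010 = 0.01303 m/day.
Seepage velocity v = q / n_e = 0.01303 / 0.29 = 0.04493 m/day.
Travel time t = L / v = 792 / 0.04493 = 17627 days = 48.26 years.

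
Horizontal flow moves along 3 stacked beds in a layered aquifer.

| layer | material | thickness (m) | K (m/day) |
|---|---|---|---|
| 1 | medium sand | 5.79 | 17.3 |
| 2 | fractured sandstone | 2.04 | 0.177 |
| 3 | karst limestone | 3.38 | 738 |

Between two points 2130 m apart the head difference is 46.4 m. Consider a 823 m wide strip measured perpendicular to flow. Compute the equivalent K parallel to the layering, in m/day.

231

Flow is parallel to layering, so each bed carries its own Darcy discharge and the transmissivities add.
Σ(K_i·b_i) = 17.3×5.79 + 0.177×2.04 + 738×3.38 = 2595 m²/day.
Total thickness b = 11.21 m, so K_eq = Σ(K_i·b_i)/b = 231.5 m/day.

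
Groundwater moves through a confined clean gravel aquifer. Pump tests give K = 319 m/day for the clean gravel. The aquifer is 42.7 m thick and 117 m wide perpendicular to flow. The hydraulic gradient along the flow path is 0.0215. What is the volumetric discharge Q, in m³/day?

34300

Cross-sectional area A = 117 × 42.7 = 4996 m².
Hydraulic gradient i = 0.0215.
Darcy's law: Q = K · A · i = 319.0 × 4996 × 0.02150 = 34264 m³/day.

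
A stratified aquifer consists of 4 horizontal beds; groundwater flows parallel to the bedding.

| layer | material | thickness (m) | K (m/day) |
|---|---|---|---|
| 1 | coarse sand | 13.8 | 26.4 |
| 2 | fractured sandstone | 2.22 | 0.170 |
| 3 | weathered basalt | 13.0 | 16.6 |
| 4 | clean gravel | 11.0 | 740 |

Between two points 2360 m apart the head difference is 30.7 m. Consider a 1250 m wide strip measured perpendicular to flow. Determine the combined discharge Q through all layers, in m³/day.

Flow is parallel to layering, so each bed carries its own Darcy discharge and the transmissivities add.
Σ(K_i·b_i) = 26.4×13.8 + 0.170×2.22 + 16.6×13.0 + 740×11.0 = 8720 m²/day.
Hydraulic gradient i = Δh / L = 30.7 / 2360 = 0.01301.
Q = Σ(K_i·b_i) · W · i = 8720 × 1250 × 0.01301 = 1.418e+05 m³/day.

142000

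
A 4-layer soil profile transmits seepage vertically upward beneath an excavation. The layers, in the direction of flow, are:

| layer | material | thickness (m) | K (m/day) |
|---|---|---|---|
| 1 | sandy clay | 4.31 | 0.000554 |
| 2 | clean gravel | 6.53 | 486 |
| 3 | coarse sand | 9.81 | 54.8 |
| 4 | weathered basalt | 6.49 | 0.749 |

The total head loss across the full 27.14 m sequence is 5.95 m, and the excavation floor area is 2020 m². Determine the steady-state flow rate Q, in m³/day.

Flow is perpendicular to layering, so the layers act in series and the equivalent K is the thickness-weighted harmonic mean.
Total thickness L = 4.31 + 6.53 + 9.81 + 6.49 = 27.14 m.
Σ(b_i/K_i) = 4.31/0.000554 + 6.53/486 + 9.81/54.8 + 6.49/0.749 = 7789 d.
K_eq = L / Σ(b_i/K_i) = 27.14 / 7789 = 0.003485 m/day.
Q = K_eq · A · (Δh/L) = 0.003485 × 2020 × (5.95/27.14) = 1.543 m³/day.

1.54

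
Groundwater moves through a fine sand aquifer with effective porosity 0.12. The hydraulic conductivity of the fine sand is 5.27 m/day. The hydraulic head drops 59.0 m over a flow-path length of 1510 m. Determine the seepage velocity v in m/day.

Hydraulic gradient i = Δh / L = 59.0 / 1510 = 0.03907.
Darcy flux q = K · i = 5.270 × 0.03907 = 0.2059 m/day.
Seepage velocity v = q / n_e = 0.2059 / 0.12 = 1.716 m/day.

1.72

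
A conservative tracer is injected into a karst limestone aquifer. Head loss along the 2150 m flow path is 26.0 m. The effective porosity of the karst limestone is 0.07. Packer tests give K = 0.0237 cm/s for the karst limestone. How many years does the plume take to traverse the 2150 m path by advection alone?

1.66

Convert K: 0.0237 cm/s × 864 = 20.48 m/day.
Hydraulic gradient i = Δh / L = 26.0 / 2150 = 0.01209.
Darcy flux q = K · i = 20.48 × 0.01209 = 0.2476 m/day.
Seepage velocity v = q / n_e = 0.2476 / 0.07 = 3.538 m/day.
Travel time t = L / v = 2150 / 3.538 = 607.8 days = 1.664 years.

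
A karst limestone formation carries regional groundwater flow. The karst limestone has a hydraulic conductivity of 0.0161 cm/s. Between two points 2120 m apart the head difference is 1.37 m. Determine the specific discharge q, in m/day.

Convert K: 0.0161 cm/s × 864 = 13.91 m/day.
Hydraulic gradient i = Δh / L = 1.37 / 2120 = 0.0006462.
Specific discharge q = K · i = 13.91 × 0.0006462 = 0.008989 m/day.

0.00899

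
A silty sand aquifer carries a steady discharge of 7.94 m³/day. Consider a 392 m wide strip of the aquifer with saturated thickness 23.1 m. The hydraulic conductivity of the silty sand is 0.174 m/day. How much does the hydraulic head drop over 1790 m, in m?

Cross-sectional area A = 392 × 23.1 = 9055 m².
From Q = K·A·i, i = Q / (K·A) = 7.94 / (0.1740 × 9055) = 0.005039.
Head loss Δh = i · L = 0.005039 × 1790 = 9.020 m.

9.02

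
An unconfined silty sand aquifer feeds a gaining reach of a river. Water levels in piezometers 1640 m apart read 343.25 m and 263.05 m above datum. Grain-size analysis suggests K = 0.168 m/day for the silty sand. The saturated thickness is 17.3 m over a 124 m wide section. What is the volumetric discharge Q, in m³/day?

Cross-sectional area A = 124 × 17.3 = 2145 m².
Hydraulic gradient i = (343.25 − 263.05) / 1640 = 80.2 / 1640 = 0.04890.
Darcy's law: Q = K · A · i = 0.1680 × 2145 × 0.04890 = 17.62 m³/day.

17.6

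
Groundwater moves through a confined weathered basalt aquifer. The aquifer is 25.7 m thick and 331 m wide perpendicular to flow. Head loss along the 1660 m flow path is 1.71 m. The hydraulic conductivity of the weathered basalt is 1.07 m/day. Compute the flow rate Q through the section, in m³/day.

Cross-sectional area A = 331 × 25.7 = 8507 m².
Hydraulic gradient i = Δh / L = 1.71 / 1660 = 0.001030.
Darcy's law: Q = K · A · i = 1.070 × 8507 × 0.001030 = 9.376 m³/day.

9.38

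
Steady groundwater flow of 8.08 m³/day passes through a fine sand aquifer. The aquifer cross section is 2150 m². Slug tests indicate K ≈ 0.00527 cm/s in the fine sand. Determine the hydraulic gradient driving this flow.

Convert K: 0.00527 cm/s × 864 = 4.553 m/day.
From Q = K·A·i, i = Q / (K·A) = 8.08 / (4.553 × 2150) = 0.0008254.

0.000825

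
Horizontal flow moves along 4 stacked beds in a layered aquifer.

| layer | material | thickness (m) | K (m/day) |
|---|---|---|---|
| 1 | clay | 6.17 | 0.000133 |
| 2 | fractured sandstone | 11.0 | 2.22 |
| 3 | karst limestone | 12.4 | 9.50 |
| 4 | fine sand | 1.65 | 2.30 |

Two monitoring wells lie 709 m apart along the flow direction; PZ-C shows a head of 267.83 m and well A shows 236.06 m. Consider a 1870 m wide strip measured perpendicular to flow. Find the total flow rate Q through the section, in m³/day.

Flow is parallel to layering, so each bed carries its own Darcy discharge and the transmissivities add.
Σ(K_i·b_i) = 0.000133×6.17 + 2.22×11.0 + 9.50×12.4 + 2.30×1.65 = 146.0 m²/day.
Hydraulic gradient i = (267.83 − 236.06) / 709 = 31.77 / 709 = 0.04481.
Q = Σ(K_i·b_i) · W · i = 146.0 × 1870 × 0.04481 = 12235 m³/day.

12200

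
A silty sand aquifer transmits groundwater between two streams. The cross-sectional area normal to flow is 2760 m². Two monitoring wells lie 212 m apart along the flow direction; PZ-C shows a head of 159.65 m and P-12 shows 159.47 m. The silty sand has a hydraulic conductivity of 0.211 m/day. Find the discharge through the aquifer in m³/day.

Hydraulic gradient i = (159.65 − 159.47) / 212 = 0.18 / 212 = 0.0008491.
Darcy's law: Q = K · A · i = 0.2110 × 2760 × 0.0008491 = 0.4945 m³/day.

0.494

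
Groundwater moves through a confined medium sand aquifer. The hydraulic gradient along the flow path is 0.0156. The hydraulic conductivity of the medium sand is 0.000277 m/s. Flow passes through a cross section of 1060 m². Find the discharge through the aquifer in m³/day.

396

Convert K: 0.000277 m/s × 86400 = 23.93 m/day.
Hydraulic gradient i = 0.0156.
Darcy's law: Q = K · A · i = 23.93 × 1060 × 0.01560 = 395.8 m³/day.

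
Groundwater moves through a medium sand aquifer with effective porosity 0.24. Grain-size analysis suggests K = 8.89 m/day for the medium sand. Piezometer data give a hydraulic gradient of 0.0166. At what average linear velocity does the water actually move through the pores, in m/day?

0.615

Hydraulic gradient i = 0.0166.
Darcy flux q = K · i = 8.890 × 0.01660 = 0.1476 m/day.
Seepage velocity v = q / n_e = 0.1476 / 0.24 = 0.6149 m/day.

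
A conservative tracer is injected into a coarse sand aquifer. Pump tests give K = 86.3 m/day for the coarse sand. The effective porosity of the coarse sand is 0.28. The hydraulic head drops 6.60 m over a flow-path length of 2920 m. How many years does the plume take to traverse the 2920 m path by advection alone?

11.5

Hydraulic gradient i = Δh / L = 6.60 / 2920 = 0.002260.
Darcy flux q = K · i = 86.30 × 0.002260 = 0.1951 m/day.
Seepage velocity v = q / n_e = 0.1951 / 0.28 = 0.6966 m/day.
Travel time t = L / v = 2920 / 0.6966 = 4191 days = 11.48 years.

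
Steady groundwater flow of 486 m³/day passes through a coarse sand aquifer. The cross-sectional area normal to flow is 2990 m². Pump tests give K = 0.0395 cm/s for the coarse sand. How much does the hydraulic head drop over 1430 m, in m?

Convert K: 0.0395 cm/s × 864 = 34.13 m/day.
From Q = K·A·i, i = Q / (K·A) = 486 / (34.13 × 2990) = 0.004763.
Head loss Δh = i · L = 0.004763 × 1430 = 6.811 m.

6.81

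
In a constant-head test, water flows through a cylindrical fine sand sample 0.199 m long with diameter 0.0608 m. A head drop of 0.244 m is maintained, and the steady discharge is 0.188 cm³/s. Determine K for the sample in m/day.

4.56

Cross-sectional area A = π·(d/2)² = π × (0.0608/2)² = 0.002903 m².
Convert discharge: 0.188 cm³/s = 1.880e-07 m³/s.
Darcy's law rearranged: K = Q·L / (A·Δh) = 1.880e-07 × 0.199 / (0.002903 × 0.244) = 5.281e-05 m/s = 4.563 m/day.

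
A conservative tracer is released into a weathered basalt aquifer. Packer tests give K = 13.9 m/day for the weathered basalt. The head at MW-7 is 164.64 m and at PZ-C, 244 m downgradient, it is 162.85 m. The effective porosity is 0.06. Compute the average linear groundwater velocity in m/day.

1.70

Hydraulic gradient i = (164.64 − 162.85) / 244 = 1.79 / 244 = 0.007336.
Darcy flux q = K · i = 13.90 × 0.007336 = 0.1020 m/day.
Seepage velocity v = q / n_e = 0.1020 / 0.06 = 1.700 m/day.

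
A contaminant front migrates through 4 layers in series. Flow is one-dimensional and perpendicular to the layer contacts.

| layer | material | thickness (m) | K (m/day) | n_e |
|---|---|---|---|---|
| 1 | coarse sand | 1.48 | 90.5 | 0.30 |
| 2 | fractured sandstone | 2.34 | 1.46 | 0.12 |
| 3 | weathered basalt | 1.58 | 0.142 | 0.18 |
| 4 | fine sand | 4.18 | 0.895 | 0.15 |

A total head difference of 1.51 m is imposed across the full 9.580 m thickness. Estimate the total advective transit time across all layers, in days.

With flow normal to the layers, continuity requires the same specific discharge q through every layer.
Σ(b_i/K_i) = 1.48/90.5 + 2.34/1.46 + 1.58/0.142 + 4.18/0.895 = 17.42 d.
q = Δh / Σ(b_i/K_i) = 1.51 / 17.42 = 0.08670 m/day.
In each layer the seepage velocity is v_i = q/n_i, so the layer transit time is t_i = b_i·n_i / q:
  layer 1 (coarse sand): t_1 = 1.48 × 0.30 / 0.08670 = 5.121 d
  layer 2 (fractured sandstone): t_2 = 2.34 × 0.12 / 0.08670 = 3.239 d
  layer 3 (weathered basalt): t_3 = 1.58 × 0.18 / 0.08670 = 3.280 d
  layer 4 (fine sand): t_4 = 4.18 × 0.15 / 0.08670 = 7.232 d
Total t = Σ t_i = 18.87 days.

18.9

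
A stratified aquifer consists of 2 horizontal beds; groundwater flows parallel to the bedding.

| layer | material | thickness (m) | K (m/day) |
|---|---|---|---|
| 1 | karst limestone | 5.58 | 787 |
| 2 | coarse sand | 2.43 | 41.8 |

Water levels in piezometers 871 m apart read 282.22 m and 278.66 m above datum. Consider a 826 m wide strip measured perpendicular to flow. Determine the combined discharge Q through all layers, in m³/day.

15200

Flow is parallel to layering, so each bed carries its own Darcy discharge and the transmissivities add.
Σ(K_i·b_i) = 787×5.58 + 41.8×2.43 = 4493 m²/day.
Hydraulic gradient i = (282.22 − 278.66) / 871 = 3.56 / 871 = 0.004087.
Q = Σ(K_i·b_i) · W · i = 4493 × 826 × 0.004087 = 15169 m³/day.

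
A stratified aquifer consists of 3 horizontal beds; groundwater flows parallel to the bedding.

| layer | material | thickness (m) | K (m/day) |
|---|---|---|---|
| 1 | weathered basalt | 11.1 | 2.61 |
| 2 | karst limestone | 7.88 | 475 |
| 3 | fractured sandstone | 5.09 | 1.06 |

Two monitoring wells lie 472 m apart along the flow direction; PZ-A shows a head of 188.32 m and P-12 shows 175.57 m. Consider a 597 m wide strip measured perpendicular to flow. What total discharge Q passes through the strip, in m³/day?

60900

Flow is parallel to layering, so each bed carries its own Darcy discharge and the transmissivities add.
Σ(K_i·b_i) = 2.61×11.1 + 475×7.88 + 1.06×5.09 = 3777 m²/day.
Hydraulic gradient i = (188.32 − 175.57) / 472 = 12.75 / 472 = 0.02701.
Q = Σ(K_i·b_i) · W · i = 3777 × 597 × 0.02701 = 60916 m³/day.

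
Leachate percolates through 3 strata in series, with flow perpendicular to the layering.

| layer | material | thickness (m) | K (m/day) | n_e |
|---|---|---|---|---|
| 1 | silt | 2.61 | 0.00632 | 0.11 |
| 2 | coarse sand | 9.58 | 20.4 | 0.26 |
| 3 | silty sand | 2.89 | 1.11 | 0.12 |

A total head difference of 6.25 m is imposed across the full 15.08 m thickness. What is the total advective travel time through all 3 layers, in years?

With flow normal to the layers, continuity requires the same specific discharge q through every layer.
Σ(b_i/K_i) = 2.61/0.00632 + 9.58/20.4 + 2.89/1.11 = 416.0 d.
q = Δh / Σ(b_i/K_i) = 6.25 / 416.0 = 0.01502 m/day.
In each layer the seepage velocity is v_i = q/n_i, so the layer transit time is t_i = b_i·n_i / q:
  layer 1 (silt): t_1 = 2.61 × 0.11 / 0.01502 = 19.11 d
  layer 2 (coarse sand): t_2 = 9.58 × 0.26 / 0.01502 = 165.8 d
  layer 3 (silty sand): t_3 = 2.89 × 0.12 / 0.01502 = 23.09 d
Total t = Σ t_i = 208.0 days = 0.5695 years.

0.569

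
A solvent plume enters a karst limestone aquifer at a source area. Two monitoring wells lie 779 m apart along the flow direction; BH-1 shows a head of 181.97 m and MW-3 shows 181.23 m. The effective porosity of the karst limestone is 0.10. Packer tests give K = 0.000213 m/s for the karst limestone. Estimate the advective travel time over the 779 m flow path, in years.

12.2

Convert K: 0.000213 m/s × 86400 = 18.40 m/day.
Hydraulic gradient i = (181.97 − 181.23) / 779 = 0.74 / 779 = 0.0009499.
Darcy flux q = K · i = 18.40 × 0.0009499 = 0.01748 m/day.
Seepage velocity v = q / n_e = 0.01748 / 0.10 = 0.1748 m/day.
Travel time t = L / v = 779 / 0.1748 = 4456 days = 12.20 years.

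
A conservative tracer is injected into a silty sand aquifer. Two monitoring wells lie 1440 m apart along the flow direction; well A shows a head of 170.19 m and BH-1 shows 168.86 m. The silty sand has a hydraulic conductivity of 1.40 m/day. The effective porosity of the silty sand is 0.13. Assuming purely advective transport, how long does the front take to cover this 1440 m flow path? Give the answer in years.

396

Hydraulic gradient i = (170.19 − 168.86) / 1440 = 1.33 / 1440 = 0.0009236.
Darcy flux q = K · i = 1.400 × 0.0009236 = 0.001293 m/day.
Seepage velocity v = q / n_e = 0.001293 / 0.13 = 0.009947 m/day.
Travel time t = L / v = 1440 / 0.009947 = 1.448e+05 days = 396.4 years.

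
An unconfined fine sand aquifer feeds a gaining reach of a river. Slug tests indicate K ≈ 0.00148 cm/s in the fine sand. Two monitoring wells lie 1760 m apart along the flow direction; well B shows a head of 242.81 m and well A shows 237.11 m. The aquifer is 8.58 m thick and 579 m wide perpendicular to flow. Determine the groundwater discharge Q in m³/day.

Convert K: 0.00148 cm/s × 864 = 1.279 m/day.
Cross-sectional area A = 579 × 8.58 = 4968 m².
Hydraulic gradient i = (242.81 − 237.11) / 1760 = 5.7 / 1760 = 0.003239.
Darcy's law: Q = K · A · i = 1.279 × 4968 × 0.003239 = 20.57 m³/day.

20.6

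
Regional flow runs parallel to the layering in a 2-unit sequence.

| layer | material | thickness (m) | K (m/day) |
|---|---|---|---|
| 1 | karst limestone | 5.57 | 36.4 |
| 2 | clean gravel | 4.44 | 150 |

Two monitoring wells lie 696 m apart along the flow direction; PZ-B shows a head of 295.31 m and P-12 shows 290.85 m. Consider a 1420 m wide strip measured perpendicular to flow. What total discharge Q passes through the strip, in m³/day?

7910

Flow is parallel to layering, so each bed carries its own Darcy discharge and the transmissivities add.
Σ(K_i·b_i) = 36.4×5.57 + 150×4.44 = 868.7 m²/day.
Hydraulic gradient i = (295.31 − 290.85) / 696 = 4.46 / 696 = 0.006408.
Q = Σ(K_i·b_i) · W · i = 868.7 × 1420 × 0.006408 = 7905 m³/day.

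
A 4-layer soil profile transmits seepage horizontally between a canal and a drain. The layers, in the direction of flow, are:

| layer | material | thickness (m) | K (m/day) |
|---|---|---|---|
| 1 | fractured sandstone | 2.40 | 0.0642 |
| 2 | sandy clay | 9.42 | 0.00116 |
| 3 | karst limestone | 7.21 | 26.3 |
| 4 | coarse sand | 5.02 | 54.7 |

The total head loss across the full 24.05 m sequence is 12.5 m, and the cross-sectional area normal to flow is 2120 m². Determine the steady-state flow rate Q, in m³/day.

Flow is perpendicular to layering, so the layers act in series and the equivalent K is the thickness-weighted harmonic mean.
Total thickness L = 2.40 + 9.42 + 7.21 + 5.02 = 24.05 m.
Σ(b_i/K_i) = 2.40/0.0642 + 9.42/0.00116 + 7.21/26.3 + 5.02/54.7 = 8158 d.
K_eq = L / Σ(b_i/K_i) = 24.05 / 8158 = 0.002948 m/day.
Q = K_eq · A · (Δh/L) = 0.002948 × 2120 × (12.5/24.05) = 3.248 m³/day.

3.25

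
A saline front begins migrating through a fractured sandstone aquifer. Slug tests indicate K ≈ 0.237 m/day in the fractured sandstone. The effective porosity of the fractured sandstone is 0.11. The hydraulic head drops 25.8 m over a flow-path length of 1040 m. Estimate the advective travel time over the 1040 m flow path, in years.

53.3

Hydraulic gradient i = Δh / L = 25.8 / 1040 = 0.02481.
Darcy flux q = K · i = 0.2370 × 0.02481 = 0.005879 m/day.
Seepage velocity v = q / n_e = 0.005879 / 0.11 = 0.05345 m/day.
Travel time t = L / v = 1040 / 0.05345 = 19458 days = 53.27 years.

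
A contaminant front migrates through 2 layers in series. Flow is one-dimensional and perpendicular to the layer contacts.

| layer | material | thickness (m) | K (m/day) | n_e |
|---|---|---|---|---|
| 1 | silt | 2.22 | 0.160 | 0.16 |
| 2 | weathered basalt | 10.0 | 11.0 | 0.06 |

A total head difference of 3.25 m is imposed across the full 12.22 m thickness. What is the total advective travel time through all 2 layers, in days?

With flow normal to the layers, continuity requires the same specific discharge q through every layer.
Σ(b_i/K_i) = 2.22/0.160 + 10.0/11.0 = 14.78 d.
q = Δh / Σ(b_i/K_i) = 3.25 / 14.78 = 0.2198 m/day.
In each layer the seepage velocity is v_i = q/n_i, so the layer transit time is t_i = b_i·n_i / q:
  layer 1 (silt): t_1 = 2.22 × 0.16 / 0.2198 = 1.616 d
  layer 2 (weathered basalt): t_2 = 10.0 × 0.06 / 0.2198 = 2.729 d
Total t = Σ t_i = 4.345 days.

4.35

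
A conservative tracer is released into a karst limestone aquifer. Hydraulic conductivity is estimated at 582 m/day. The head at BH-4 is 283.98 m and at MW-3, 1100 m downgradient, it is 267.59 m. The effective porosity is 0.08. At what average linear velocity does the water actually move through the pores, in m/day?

108

Hydraulic gradient i = (283.98 − 267.59) / 1100 = 16.39 / 1100 = 0.01490.
Darcy flux q = K · i = 582.0 × 0.01490 = 8.672 m/day.
Seepage velocity v = q / n_e = 8.672 / 0.08 = 108.4 m/day.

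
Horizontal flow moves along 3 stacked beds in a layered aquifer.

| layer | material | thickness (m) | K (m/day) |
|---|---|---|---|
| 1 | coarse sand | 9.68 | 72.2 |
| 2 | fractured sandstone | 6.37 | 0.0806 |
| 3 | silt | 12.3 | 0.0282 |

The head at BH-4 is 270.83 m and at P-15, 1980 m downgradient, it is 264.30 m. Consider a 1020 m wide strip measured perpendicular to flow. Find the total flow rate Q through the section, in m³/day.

2350

Flow is parallel to layering, so each bed carries its own Darcy discharge and the transmissivities add.
Σ(K_i·b_i) = 72.2×9.68 + 0.0806×6.37 + 0.0282×12.3 = 699.8 m²/day.
Hydraulic gradient i = (270.83 − 264.30) / 1980 = 6.53 / 1980 = 0.003298.
Q = Σ(K_i·b_i) · W · i = 699.8 × 1020 × 0.003298 = 2354 m³/day.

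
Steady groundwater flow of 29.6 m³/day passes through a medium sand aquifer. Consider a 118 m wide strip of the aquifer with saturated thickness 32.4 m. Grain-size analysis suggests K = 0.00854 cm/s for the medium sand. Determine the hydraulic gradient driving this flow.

Convert K: 0.00854 cm/s × 864 = 7.379 m/day.
Cross-sectional area A = 118 × 32.4 = 3823 m².
From Q = K·A·i, i = Q / (K·A) = 29.6 / (7.379 × 3823) = 0.001049.

0.00105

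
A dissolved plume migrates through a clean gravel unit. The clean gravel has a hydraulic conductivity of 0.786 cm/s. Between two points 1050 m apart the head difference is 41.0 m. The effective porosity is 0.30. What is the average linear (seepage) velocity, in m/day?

Convert K: 0.786 cm/s × 864 = 679.1 m/day.
Hydraulic gradient i = Δh / L = 41.0 / 1050 = 0.03905.
Darcy flux q = K · i = 679.1 × 0.03905 = 26.52 m/day.
Seepage velocity v = q / n_e = 26.52 / 0.30 = 88.39 m/day.

88.4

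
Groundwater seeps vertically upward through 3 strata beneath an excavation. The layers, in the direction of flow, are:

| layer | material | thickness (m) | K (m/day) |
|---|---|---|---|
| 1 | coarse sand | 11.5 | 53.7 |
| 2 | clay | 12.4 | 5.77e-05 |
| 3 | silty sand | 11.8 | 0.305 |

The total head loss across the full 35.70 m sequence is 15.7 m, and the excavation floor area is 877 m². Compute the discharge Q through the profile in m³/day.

Flow is perpendicular to layering, so the layers act in series and the equivalent K is the thickness-weighted harmonic mean.
Total thickness L = 11.5 + 12.4 + 11.8 = 35.70 m.
Σ(b_i/K_i) = 11.5/53.7 + 12.4/5.77e-05 + 11.8/0.305 = 2.149e+05 d.
K_eq = L / Σ(b_i/K_i) = 35.70 / 2.149e+05 = 0.0001661 m/day.
Q = K_eq · A · (Δh/L) = 0.0001661 × 877 × (15.7/35.70) = 0.06406 m³/day.

0.0641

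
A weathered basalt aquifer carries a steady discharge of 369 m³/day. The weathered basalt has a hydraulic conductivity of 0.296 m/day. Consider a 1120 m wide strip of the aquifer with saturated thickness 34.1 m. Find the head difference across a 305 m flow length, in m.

9.96

Cross-sectional area A = 1120 × 34.1 = 38192 m².
From Q = K·A·i, i = Q / (K·A) = 369 / (0.2960 × 38192) = 0.03264.
Head loss Δh = i · L = 0.03264 × 305 = 9.955 m.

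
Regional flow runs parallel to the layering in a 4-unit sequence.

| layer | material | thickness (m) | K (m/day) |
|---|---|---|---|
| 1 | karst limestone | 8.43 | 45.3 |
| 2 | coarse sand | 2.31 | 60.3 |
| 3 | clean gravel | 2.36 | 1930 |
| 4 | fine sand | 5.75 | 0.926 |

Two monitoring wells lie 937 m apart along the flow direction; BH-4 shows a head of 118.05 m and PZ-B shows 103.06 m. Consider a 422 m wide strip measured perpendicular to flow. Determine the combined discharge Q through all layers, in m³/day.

Flow is parallel to layering, so each bed carries its own Darcy discharge and the transmissivities add.
Σ(K_i·b_i) = 45.3×8.43 + 60.3×2.31 + 1930×2.36 + 0.926×5.75 = 5081 m²/day.
Hydraulic gradient i = (118.05 − 103.06) / 937 = 14.99 / 937 = 0.01600.
Q = Σ(K_i·b_i) · W · i = 5081 × 422 × 0.01600 = 34304 m³/day.

34300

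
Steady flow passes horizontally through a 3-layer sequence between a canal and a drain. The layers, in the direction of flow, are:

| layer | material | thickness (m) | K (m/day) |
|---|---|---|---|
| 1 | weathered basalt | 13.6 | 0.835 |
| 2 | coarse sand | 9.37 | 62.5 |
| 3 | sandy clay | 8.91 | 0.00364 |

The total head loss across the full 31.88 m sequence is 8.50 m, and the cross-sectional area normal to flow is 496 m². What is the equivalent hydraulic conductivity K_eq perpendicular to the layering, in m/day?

Flow is perpendicular to layering, so the layers act in series and the equivalent K is the thickness-weighted harmonic mean.
Total thickness L = 13.6 + 9.37 + 8.91 = 31.88 m.
Σ(b_i/K_i) = 13.6/0.835 + 9.37/62.5 + 8.91/0.00364 = 2464 d.
K_eq = L / Σ(b_i/K_i) = 31.88 / 2464 = 0.01294 m/day.

0.0129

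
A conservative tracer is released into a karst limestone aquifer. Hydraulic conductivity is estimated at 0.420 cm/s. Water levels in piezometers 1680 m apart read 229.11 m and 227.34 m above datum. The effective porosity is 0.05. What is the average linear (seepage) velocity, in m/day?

7.65

Convert K: 0.420 cm/s × 864 = 362.9 m/day.
Hydraulic gradient i = (229.11 − 227.34) / 1680 = 1.77 / 1680 = 0.001054.
Darcy flux q = K · i = 362.9 × 0.001054 = 0.3823 m/day.
Seepage velocity v = q / n_e = 0.3823 / 0.05 = 7.646 m/day.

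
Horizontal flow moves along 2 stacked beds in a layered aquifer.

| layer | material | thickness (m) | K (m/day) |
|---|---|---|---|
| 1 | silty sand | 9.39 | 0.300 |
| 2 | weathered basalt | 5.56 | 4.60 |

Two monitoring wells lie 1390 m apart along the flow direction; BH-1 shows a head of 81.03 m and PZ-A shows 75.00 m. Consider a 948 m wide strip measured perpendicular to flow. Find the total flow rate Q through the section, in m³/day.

Flow is parallel to layering, so each bed carries its own Darcy discharge and the transmissivities add.
Σ(K_i·b_i) = 0.300×9.39 + 4.60×5.56 = 28.39 m²/day.
Hydraulic gradient i = (81.03 − 75.00) / 1390 = 6.03 / 1390 = 0.004338.
Q = Σ(K_i·b_i) · W · i = 28.39 × 948 × 0.004338 = 116.8 m³/day.

117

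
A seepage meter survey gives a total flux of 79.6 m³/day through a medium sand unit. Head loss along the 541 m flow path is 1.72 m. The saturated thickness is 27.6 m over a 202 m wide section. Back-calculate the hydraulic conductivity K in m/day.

Cross-sectional area A = 202 × 27.6 = 5575 m².
Hydraulic gradient i = Δh / L = 1.72 / 541 = 0.003179.
From Q = K·A·i, K = Q / (A·i) = 79.6 / (5575 × 0.003179) = 4.491 m/day.

4.49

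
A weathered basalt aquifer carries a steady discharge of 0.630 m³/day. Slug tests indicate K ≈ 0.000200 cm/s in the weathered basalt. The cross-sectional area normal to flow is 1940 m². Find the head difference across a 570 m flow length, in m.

Convert K: 0.000200 cm/s × 864 = 0.1728 m/day.
From Q = K·A·i, i = Q / (K·A) = 0.630 / (0.1728 × 1940) = 0.001879.
Head loss Δh = i · L = 0.001879 × 570 = 1.071 m.

1.07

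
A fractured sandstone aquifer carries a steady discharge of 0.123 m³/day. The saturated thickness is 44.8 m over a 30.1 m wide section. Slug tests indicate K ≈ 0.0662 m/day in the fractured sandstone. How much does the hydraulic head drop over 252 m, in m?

Cross-sectional area A = 30.1 × 44.8 = 1348 m².
From Q = K·A·i, i = Q / (K·A) = 0.123 / (0.06620 × 1348) = 0.001378.
Head loss Δh = i · L = 0.001378 × 252 = 0.3472 m.

0.347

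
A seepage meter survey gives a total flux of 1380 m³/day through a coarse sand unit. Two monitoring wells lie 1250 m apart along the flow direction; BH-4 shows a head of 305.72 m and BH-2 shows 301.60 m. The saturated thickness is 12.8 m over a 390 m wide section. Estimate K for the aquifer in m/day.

83.9

Cross-sectional area A = 390 × 12.8 = 4992 m².
Hydraulic gradient i = (305.72 − 301.60) / 1250 = 4.12 / 1250 = 0.003296.
From Q = K·A·i, K = Q / (A·i) = 1380 / (4992 × 0.003296) = 83.87 m/day.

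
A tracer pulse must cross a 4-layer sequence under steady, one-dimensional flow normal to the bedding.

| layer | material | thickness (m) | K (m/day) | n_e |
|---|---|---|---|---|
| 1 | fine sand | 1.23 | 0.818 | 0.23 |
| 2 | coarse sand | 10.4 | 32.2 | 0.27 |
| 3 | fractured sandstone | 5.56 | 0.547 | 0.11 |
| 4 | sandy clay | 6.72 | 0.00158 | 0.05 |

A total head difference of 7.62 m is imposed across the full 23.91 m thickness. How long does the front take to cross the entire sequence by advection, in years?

6.19

With flow normal to the layers, continuity requires the same specific discharge q through every layer.
Σ(b_i/K_i) = 1.23/0.818 + 10.4/32.2 + 5.56/0.547 + 6.72/0.00158 = 4265 d.
q = Δh / Σ(b_i/K_i) = 7.62 / 4265 = 0.001787 m/day.
In each layer the seepage velocity is v_i = q/n_i, so the layer transit time is t_i = b_i·n_i / q:
  layer 1 (fine sand): t_1 = 1.23 × 0.23 / 0.001787 = 158.3 d
  layer 2 (coarse sand): t_2 = 10.4 × 0.27 / 0.001787 = 1572 d
  layer 3 (fractured sandstone): t_3 = 5.56 × 0.11 / 0.001787 = 342.3 d
  layer 4 (sandy clay): t_4 = 6.72 × 0.05 / 0.001787 = 188.1 d
Total t = Σ t_i = 2260 days = 6.189 years.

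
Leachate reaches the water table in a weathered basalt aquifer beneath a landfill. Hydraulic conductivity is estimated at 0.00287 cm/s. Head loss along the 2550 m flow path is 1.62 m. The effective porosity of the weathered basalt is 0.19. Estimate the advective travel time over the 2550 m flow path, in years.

Convert K: 0.00287 cm/s × 864 = 2.480 m/day.
Hydraulic gradient i = Δh / L = 1.62 / 2550 = 0.0006353.
Darcy flux q = K · i = 2.480 × 0.0006353 = 0.001575 m/day.
Seepage velocity v = q / n_e = 0.001575 / 0.19 = 0.008291 m/day.
Travel time t = L / v = 2550 / 0.008291 = 3.076e+05 days = 842.0 years.

842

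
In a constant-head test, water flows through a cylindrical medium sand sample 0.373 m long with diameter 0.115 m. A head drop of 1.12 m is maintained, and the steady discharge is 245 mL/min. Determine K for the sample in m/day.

11.3

Cross-sectional area A = π·(d/2)² = π × (0.115/2)² = 0.01039 m².
Convert discharge: 245 mL/min = 4.083e-06 m³/s.
Darcy's law rearranged: K = Q·L / (A·Δh) = 4.083e-06 × 0.373 / (0.01039 × 1.12) = 0.0001309 m/s = 11.31 m/day.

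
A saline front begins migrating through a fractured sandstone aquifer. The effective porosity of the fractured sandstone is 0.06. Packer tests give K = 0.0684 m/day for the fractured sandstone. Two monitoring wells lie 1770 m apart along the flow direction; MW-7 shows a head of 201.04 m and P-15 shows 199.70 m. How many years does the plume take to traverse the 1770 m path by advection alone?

5610

Hydraulic gradient i = (201.04 − 199.70) / 1770 = 1.34 / 1770 = 0.0007571.
Darcy flux q = K · i = 0.06840 × 0.0007571 = 5.178e-05 m/day.
Seepage velocity v = q / n_e = 5.178e-05 / 0.06 = 0.0008631 m/day.
Travel time t = L / v = 1770 / 0.0008631 = 2.051e+06 days = 5615 years.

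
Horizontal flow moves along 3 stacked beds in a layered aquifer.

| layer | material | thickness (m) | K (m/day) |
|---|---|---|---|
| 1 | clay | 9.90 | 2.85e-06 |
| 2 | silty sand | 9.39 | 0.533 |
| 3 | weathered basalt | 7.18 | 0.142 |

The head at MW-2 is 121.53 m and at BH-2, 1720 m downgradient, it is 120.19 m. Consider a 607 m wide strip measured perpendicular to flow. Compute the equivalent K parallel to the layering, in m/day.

Flow is parallel to layering, so each bed carries its own Darcy discharge and the transmissivities add.
Σ(K_i·b_i) = 2.85e-06×9.90 + 0.533×9.39 + 0.142×7.18 = 6.024 m²/day.
Total thickness b = 26.47 m, so K_eq = Σ(K_i·b_i)/b = 0.2276 m/day.

0.228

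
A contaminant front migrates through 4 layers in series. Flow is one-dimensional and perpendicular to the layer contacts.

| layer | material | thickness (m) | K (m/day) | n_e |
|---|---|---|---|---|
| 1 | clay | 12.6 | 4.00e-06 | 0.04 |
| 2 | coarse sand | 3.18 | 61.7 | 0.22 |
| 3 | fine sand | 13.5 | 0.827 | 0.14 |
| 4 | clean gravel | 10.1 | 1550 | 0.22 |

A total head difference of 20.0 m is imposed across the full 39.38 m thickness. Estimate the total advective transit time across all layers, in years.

2290

With flow normal to the layers, continuity requires the same specific discharge q through every layer.
Σ(b_i/K_i) = 12.6/4.00e-06 + 3.18/61.7 + 13.5/0.827 + 10.1/1550 = 3.150e+06 d.
q = Δh / Σ(b_i/K_i) = 20.0 / 3.150e+06 = 6.349e-06 m/day.
In each layer the seepage velocity is v_i = q/n_i, so the layer transit time is t_i = b_i·n_i / q:
  layer 1 (clay): t_1 = 12.6 × 0.04 / 6.349e-06 = 79380 d
  layer 2 (coarse sand): t_2 = 3.18 × 0.22 / 6.349e-06 = 1.102e+05 d
  layer 3 (fine sand): t_3 = 13.5 × 0.14 / 6.349e-06 = 2.977e+05 d
  layer 4 (clean gravel): t_4 = 10.1 × 0.22 / 6.349e-06 = 3.500e+05 d
Total t = Σ t_i = 8.372e+05 days = 2292 years.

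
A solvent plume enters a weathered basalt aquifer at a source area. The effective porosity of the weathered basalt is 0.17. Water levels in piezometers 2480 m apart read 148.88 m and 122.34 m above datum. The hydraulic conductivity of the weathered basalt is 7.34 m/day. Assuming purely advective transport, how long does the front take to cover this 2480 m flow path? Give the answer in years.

Hydraulic gradient i = (148.88 − 122.34) / 2480 = 26.54 / 2480 = 0.01070.
Darcy flux q = K · i = 7.340 × 0.01070 = 0.07855 m/day.
Seepage velocity v = q / n_e = 0.07855 / 0.17 = 0.4621 m/day.
Travel time t = L / v = 2480 / 0.4621 = 5367 days = 14.69 years.

14.7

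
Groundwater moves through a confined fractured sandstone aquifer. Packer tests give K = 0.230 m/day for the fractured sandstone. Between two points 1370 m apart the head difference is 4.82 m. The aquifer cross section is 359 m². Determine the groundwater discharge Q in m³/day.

Hydraulic gradient i = Δh / L = 4.82 / 1370 = 0.003518.
Darcy's law: Q = K · A · i = 0.2300 × 359.0 × 0.003518 = 0.2905 m³/day.

0.291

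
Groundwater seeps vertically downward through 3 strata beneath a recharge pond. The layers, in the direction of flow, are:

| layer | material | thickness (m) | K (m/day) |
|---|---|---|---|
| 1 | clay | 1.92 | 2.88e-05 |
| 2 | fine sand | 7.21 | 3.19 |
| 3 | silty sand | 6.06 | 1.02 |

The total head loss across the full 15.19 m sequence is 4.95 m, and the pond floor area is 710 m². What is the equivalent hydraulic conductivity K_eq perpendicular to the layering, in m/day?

Flow is perpendicular to layering, so the layers act in series and the equivalent K is the thickness-weighted harmonic mean.
Total thickness L = 1.92 + 7.21 + 6.06 = 15.19 m.
Σ(b_i/K_i) = 1.92/2.88e-05 + 7.21/3.19 + 6.06/1.02 = 66675 d.
K_eq = L / Σ(b_i/K_i) = 15.19 / 66675 = 0.0002278 m/day.

0.000228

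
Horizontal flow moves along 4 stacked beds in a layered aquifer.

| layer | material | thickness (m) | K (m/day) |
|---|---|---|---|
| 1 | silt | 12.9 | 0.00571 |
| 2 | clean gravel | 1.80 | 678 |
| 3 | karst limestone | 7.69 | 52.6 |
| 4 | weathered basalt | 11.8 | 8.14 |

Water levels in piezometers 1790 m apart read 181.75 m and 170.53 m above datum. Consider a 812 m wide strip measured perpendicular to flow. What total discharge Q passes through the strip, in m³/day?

Flow is parallel to layering, so each bed carries its own Darcy discharge and the transmissivities add.
Σ(K_i·b_i) = 0.00571×12.9 + 678×1.80 + 52.6×7.69 + 8.14×11.8 = 1721 m²/day.
Hydraulic gradient i = (181.75 − 170.53) / 1790 = 11.22 / 1790 = 0.006268.
Q = Σ(K_i·b_i) · W · i = 1721 × 812 × 0.006268 = 8760 m³/day.

8760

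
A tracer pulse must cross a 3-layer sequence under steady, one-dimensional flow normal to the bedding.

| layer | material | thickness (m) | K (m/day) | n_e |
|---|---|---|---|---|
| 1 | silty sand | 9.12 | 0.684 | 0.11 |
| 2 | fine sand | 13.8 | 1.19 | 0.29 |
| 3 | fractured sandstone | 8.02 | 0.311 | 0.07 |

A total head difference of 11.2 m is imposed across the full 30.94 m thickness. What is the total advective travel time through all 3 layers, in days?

With flow normal to the layers, continuity requires the same specific discharge q through every layer.
Σ(b_i/K_i) = 9.12/0.684 + 13.8/1.19 + 8.02/0.311 = 50.72 d.
q = Δh / Σ(b_i/K_i) = 11.2 / 50.72 = 0.2208 m/day.
In each layer the seepage velocity is v_i = q/n_i, so the layer transit time is t_i = b_i·n_i / q:
  layer 1 (silty sand): t_1 = 9.12 × 0.11 / 0.2208 = 4.543 d
  layer 2 (fine sand): t_2 = 13.8 × 0.29 / 0.2208 = 18.12 d
  layer 3 (fractured sandstone): t_3 = 8.02 × 0.07 / 0.2208 = 2.542 d
Total t = Σ t_i = 25.21 days.

25.2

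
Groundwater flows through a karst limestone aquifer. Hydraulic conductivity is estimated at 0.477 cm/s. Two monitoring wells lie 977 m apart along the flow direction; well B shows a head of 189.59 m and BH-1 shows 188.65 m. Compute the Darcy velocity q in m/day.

0.397

Convert K: 0.477 cm/s × 864 = 412.1 m/day.
Hydraulic gradient i = (189.59 − 188.65) / 977 = 0.94 / 977 = 0.0009621.
Specific discharge q = K · i = 412.1 × 0.0009621 = 0.3965 m/day.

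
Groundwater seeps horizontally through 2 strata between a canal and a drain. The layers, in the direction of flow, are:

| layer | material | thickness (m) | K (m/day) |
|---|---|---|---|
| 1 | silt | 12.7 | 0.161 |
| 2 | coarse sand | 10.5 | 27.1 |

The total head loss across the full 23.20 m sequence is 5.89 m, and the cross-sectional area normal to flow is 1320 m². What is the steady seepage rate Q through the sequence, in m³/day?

Flow is perpendicular to layering, so the layers act in series and the equivalent K is the thickness-weighted harmonic mean.
Total thickness L = 12.7 + 10.5 = 23.20 m.
Σ(b_i/K_i) = 12.7/0.161 + 10.5/27.1 = 79.27 d.
K_eq = L / Σ(b_i/K_i) = 23.20 / 79.27 = 0.2927 m/day.
Q = K_eq · A · (Δh/L) = 0.2927 × 1320 × (5.89/23.20) = 98.08 m³/day.

98.1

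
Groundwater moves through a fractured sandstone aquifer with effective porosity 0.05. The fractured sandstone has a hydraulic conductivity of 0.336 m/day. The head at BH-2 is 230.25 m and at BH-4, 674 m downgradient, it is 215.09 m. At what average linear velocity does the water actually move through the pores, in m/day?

Hydraulic gradient i = (230.25 − 215.09) / 674 = 15.16 / 674 = 0.02249.
Darcy flux q = K · i = 0.3360 × 0.02249 = 0.007558 m/day.
Seepage velocity v = q / n_e = 0.007558 / 0.05 = 0.1512 m/day.

0.151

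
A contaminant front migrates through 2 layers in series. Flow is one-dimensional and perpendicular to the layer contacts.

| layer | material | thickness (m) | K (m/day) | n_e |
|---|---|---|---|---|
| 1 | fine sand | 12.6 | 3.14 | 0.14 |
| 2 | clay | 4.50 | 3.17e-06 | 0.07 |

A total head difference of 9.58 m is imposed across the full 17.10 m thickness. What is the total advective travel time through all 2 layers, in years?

843

With flow normal to the layers, continuity requires the same specific discharge q through every layer.
Σ(b_i/K_i) = 12.6/3.14 + 4.50/3.17e-06 = 1.420e+06 d.
q = Δh / Σ(b_i/K_i) = 9.58 / 1.420e+06 = 6.749e-06 m/day.
In each layer the seepage velocity is v_i = q/n_i, so the layer transit time is t_i = b_i·n_i / q:
  layer 1 (fine sand): t_1 = 12.6 × 0.14 / 6.749e-06 = 2.614e+05 d
  layer 2 (clay): t_2 = 4.50 × 0.07 / 6.749e-06 = 46677 d
Total t = Σ t_i = 3.081e+05 days = 843.4 years.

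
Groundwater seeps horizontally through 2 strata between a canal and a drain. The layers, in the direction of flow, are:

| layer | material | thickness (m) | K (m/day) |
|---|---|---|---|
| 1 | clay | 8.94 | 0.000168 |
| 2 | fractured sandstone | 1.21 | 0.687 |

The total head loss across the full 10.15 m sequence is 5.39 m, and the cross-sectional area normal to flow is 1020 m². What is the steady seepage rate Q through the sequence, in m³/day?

0.103

Flow is perpendicular to layering, so the layers act in series and the equivalent K is the thickness-weighted harmonic mean.
Total thickness L = 8.94 + 1.21 = 10.15 m.
Σ(b_i/K_i) = 8.94/0.000168 + 1.21/0.687 = 53216 d.
K_eq = L / Σ(b_i/K_i) = 10.15 / 53216 = 0.0001907 m/day.
Q = K_eq · A · (Δh/L) = 0.0001907 × 1020 × (5.39/10.15) = 0.1033 m³/day.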